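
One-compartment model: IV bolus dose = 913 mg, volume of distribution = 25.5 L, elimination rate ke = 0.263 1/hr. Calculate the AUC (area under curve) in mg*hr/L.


C0 = Dose/Vd = 913/25.5 = 35.8039 mg/L
AUC = C0/ke = 35.8039/0.263
AUC = 136.1 mg*hr/L


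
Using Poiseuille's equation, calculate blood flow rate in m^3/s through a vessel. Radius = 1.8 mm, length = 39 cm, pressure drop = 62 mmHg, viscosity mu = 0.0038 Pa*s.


Q = pi*r^4*dP / (8*mu*L)
r = 0.0018 m, L = 0.39 m
dP = 62 mmHg = 8265.964 Pa
Q = 2.2993e-05 m^3/s


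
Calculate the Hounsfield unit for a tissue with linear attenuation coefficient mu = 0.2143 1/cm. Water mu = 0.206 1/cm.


HU = ((mu_tissue - mu_water) / mu_water) * 1000
HU = ((0.2143 - 0.206) / 0.206) * 1000
HU = 40.29


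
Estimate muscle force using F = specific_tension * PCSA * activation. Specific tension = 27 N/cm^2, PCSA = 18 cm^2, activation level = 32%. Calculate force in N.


F = sigma * PCSA * activation
F = 27 * 18 * 0.32
F = 155.5 N


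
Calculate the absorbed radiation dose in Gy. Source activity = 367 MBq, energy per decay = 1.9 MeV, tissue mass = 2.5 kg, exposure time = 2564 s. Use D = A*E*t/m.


A = 367 MBq = 3.6700e+08 Bq
E = 1.9 MeV = 3.0438e-13 J
D = A*E*t/m = 3.6700e+08*3.0438e-13*2564/2.5
D = 0.1146 Gy


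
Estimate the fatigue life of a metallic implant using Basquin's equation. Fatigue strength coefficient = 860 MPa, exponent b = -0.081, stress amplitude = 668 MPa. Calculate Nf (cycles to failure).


sigma_a = sigma_f' * (2Nf)^b
2Nf = (sigma_a/sigma_f')^(1/b)
2Nf = (668/860)^(1/-0.081)
2Nf = 22.625201
Nf = 11.31


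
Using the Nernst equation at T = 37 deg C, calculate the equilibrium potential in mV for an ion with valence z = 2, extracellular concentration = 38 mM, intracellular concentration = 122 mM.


E = (RT/(zF)) * ln(C_out/C_in)
T = 37 + 273.15 = 310.15 K
E = (8.314 * 310.15 / (2 * 96485)) * ln(38/122)
E = -15.59 mV


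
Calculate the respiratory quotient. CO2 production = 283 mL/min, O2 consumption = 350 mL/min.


RQ = VCO2 / VO2
RQ = 283 / 350
RQ = 0.8086


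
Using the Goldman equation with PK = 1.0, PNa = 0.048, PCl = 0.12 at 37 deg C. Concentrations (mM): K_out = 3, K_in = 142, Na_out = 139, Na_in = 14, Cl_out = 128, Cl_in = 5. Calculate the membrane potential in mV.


Vm = (RT/F)*ln((PK*Ko + PNa*Nao + PCl*Cli)/(PK*Ki + PNa*Nai + PCl*Clo))
Numer = 10.272, Denom = 158.032
Vm = -73.05 mV


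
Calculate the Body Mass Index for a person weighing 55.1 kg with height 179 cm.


BMI = weight / height^2
height = 179 cm = 1.79 m
BMI = 55.1 / 1.79^2
BMI = 17.2 kg/m^2


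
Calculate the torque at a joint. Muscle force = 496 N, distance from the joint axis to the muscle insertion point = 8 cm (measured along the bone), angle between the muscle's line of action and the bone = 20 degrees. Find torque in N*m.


Torque = F * d * sin(theta)   (moment arm = d*sin(theta))
d = 8 cm = 0.08 m
Torque = 496 * 0.08 * sin(20)
Torque = 13.57 N*m


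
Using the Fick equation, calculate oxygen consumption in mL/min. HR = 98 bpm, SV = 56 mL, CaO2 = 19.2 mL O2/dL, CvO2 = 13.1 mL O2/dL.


CO = HR*SV = 98*56/1000 = 5.488 L/min
a-v O2 diff = 19.2 - 13.1 = 6.1 mL/dL
VO2 = CO * (CaO2-CvO2) * 10 dL/L
VO2 = 5.488 * 6.1 * 10
VO2 = 334.8 mL/min


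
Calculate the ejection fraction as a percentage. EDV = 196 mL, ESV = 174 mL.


SV = EDV - ESV = 196 - 174 = 22 mL
EF = SV/EDV * 100 = 22/196 * 100
EF = 11.22%


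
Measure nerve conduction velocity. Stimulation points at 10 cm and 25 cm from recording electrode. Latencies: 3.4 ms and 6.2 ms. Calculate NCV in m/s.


Distance = (25 - 10) / 100 = 0.15 m
dt = (6.2 - 3.4) / 1000 = 0.0028 s
NCV = dist / dt = 53.57 m/s


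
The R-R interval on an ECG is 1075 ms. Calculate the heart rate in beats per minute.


HR = 60 / RR_interval(s)
RR = 1075 ms = 1.075 s
HR = 60 / 1.075 = 55.81 bpm


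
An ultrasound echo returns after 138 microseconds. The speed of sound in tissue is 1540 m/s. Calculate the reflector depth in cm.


depth = c * t / 2
t = 138 us = 1.3800e-04 s
depth = 1540 * 1.3800e-04 / 2
depth = 0.10626 m = 10.626 cm


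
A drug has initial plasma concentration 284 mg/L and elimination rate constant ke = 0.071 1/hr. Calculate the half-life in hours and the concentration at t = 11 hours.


t_half = ln(2) / ke = 0.693147 / 0.071 = 9.763 hr
C(t) = C0 * exp(-ke*t) = 284 * exp(-0.071*11)
C(11) = 130.1 mg/L


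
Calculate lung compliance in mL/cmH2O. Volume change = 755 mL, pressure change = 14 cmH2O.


C = dV / dP
C = 755 / 14
C = 53.93 mL/cmH2O


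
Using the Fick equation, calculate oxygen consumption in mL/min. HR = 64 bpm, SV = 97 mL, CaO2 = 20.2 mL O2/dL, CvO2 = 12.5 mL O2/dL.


CO = HR*SV = 64*97/1000 = 6.208 L/min
a-v O2 diff = 20.2 - 12.5 = 7.7 mL/dL
VO2 = CO * (CaO2-CvO2) * 10 dL/L
VO2 = 6.208 * 7.7 * 10
VO2 = 478 mL/min


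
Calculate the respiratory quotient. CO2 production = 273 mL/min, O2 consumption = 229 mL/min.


RQ = VCO2 / VO2
RQ = 273 / 229
RQ = 1.192


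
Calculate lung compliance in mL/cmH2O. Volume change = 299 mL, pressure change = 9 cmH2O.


C = dV / dP
C = 299 / 9
C = 33.22 mL/cmH2O


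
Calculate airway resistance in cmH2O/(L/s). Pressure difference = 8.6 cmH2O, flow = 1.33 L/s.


R = dP / flow
R = 8.6 / 1.33
R = 6.466 cmH2O/(L/s)


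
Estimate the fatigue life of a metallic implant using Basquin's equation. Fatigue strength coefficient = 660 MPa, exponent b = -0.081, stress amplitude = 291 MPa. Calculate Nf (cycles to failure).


sigma_a = sigma_f' * (2Nf)^b
2Nf = (sigma_a/sigma_f')^(1/b)
2Nf = (291/660)^(1/-0.081)
2Nf = 24589.654
Nf = 1.229e+04


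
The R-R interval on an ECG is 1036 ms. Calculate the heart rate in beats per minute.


HR = 60 / RR_interval(s)
RR = 1036 ms = 1.036 s
HR = 60 / 1.036 = 57.92 bpm


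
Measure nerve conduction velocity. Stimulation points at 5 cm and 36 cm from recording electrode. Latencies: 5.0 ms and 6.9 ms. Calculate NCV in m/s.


Distance = (36 - 5) / 100 = 0.31 m
dt = (6.9 - 5.0) / 1000 = 0.0019 s
NCV = dist / dt = 163.2 m/s


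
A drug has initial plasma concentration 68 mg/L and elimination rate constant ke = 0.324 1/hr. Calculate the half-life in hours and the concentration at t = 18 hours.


t_half = ln(2) / ke = 0.693147 / 0.324 = 2.139 hr
C(t) = C0 * exp(-ke*t) = 68 * exp(-0.324*18)
C(18) = 0.1994 mg/L


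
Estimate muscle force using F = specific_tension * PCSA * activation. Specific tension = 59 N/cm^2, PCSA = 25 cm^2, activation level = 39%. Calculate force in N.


F = sigma * PCSA * activation
F = 59 * 25 * 0.39
F = 575.2 N


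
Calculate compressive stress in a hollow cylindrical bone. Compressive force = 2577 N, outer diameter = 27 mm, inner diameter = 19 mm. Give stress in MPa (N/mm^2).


A = pi*(r_o^2 - r_i^2)
r_o = 13.5 mm, r_i = 9.5 mm
A = 289.027 mm^2
sigma = F/A = 2577 / 289.027
sigma = 8.916 MPa


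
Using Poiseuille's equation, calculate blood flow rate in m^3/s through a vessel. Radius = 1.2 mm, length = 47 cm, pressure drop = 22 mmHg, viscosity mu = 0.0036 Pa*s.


Q = pi*r^4*dP / (8*mu*L)
r = 0.0012 m, L = 0.47 m
dP = 22 mmHg = 2933.084 Pa
Q = 1.4116e-06 m^3/s


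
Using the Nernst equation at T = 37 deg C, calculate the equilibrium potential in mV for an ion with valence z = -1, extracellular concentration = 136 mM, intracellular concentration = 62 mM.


E = (RT/(zF)) * ln(C_out/C_in)
T = 37 + 273.15 = 310.15 K
E = (8.314 * 310.15 / (-1 * 96485)) * ln(136/62)
E = -20.99 mV


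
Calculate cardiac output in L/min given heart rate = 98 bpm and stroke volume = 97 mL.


CO = HR * SV
CO = 98 * 97 / 1000
CO = 9.506 L/min


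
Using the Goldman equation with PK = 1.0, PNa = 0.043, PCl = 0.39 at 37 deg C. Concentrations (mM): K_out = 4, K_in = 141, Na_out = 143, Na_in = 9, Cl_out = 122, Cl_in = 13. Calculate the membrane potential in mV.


Vm = (RT/F)*ln((PK*Ko + PNa*Nao + PCl*Cli)/(PK*Ki + PNa*Nai + PCl*Clo))
Numer = 15.219, Denom = 188.967
Vm = -67.32 mV


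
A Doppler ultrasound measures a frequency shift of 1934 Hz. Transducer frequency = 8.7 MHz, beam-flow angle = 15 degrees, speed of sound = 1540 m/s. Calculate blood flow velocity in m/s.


v = fd * c / (2 * f0 * cos(theta))
v = 1934 * 1540 / (2 * 8.7000e+06 * cos(15))
v = 0.1772 m/s


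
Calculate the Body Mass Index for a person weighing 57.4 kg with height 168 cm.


BMI = weight / height^2
height = 168 cm = 1.68 m
BMI = 57.4 / 1.68^2
BMI = 20.34 kg/m^2


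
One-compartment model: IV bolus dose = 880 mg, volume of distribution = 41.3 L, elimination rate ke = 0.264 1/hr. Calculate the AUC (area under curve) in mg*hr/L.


C0 = Dose/Vd = 880/41.3 = 21.3075 mg/L
AUC = C0/ke = 21.3075/0.264
AUC = 80.71 mg*hr/L


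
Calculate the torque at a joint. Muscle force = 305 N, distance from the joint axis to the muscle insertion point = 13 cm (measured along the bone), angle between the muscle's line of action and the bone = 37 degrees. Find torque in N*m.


Torque = F * d * sin(theta)   (moment arm = d*sin(theta))
d = 13 cm = 0.13 m
Torque = 305 * 0.13 * sin(37)
Torque = 23.86 N*m


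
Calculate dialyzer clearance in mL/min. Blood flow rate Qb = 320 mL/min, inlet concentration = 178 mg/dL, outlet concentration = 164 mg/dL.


K = Qb * (Cb_in - Cb_out) / Cb_in
K = 320 * (178 - 164) / 178
K = 25.17 mL/min


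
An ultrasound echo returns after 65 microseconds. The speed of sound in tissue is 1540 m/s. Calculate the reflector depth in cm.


depth = c * t / 2
t = 65 us = 6.5000e-05 s
depth = 1540 * 6.5000e-05 / 2
depth = 0.05005 m = 5.005 cm


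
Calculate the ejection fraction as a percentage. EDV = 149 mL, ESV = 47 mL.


SV = EDV - ESV = 149 - 47 = 102 mL
EF = SV/EDV * 100 = 102/149 * 100
EF = 68.46%


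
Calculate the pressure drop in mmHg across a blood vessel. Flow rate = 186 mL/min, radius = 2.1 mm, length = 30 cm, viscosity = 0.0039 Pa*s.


dP = 8*mu*L*Q / (pi*r^4)
Q = 186 mL/min = 3.1e-06 m^3/s
dP = 474.909 Pa = 474.909 / 133.322 mmHg = 3.562 mmHg


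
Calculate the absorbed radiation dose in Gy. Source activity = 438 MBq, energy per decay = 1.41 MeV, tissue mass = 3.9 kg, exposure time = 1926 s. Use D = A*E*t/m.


A = 438 MBq = 4.3800e+08 Bq
E = 1.41 MeV = 2.25882e-13 J
D = A*E*t/m = 4.3800e+08*2.25882e-13*1926/3.9
D = 0.04886 Gy


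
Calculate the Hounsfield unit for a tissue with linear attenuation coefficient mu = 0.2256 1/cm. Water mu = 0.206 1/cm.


HU = ((mu_tissue - mu_water) / mu_water) * 1000
HU = ((0.2256 - 0.206) / 0.206) * 1000
HU = 95.15


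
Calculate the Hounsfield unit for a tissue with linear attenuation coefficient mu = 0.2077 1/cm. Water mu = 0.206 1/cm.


HU = ((mu_tissue - mu_water) / mu_water) * 1000
HU = ((0.2077 - 0.206) / 0.206) * 1000
HU = 8.252


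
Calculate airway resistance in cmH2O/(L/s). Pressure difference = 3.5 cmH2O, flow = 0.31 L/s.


R = dP / flow
R = 3.5 / 0.31
R = 11.29 cmH2O/(L/s)


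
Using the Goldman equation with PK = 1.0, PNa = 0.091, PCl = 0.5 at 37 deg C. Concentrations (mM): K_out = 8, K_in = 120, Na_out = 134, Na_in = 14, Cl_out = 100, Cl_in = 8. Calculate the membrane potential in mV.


Vm = (RT/F)*ln((PK*Ko + PNa*Nao + PCl*Cli)/(PK*Ki + PNa*Nai + PCl*Clo))
Numer = 24.194, Denom = 171.274
Vm = -52.31 mV


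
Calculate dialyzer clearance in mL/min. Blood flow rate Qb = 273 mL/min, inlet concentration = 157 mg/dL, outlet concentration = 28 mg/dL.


K = Qb * (Cb_in - Cb_out) / Cb_in
K = 273 * (157 - 28) / 157
K = 224.3 mL/min


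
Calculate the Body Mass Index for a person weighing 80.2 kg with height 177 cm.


BMI = weight / height^2
height = 177 cm = 1.77 m
BMI = 80.2 / 1.77^2
BMI = 25.6 kg/m^2


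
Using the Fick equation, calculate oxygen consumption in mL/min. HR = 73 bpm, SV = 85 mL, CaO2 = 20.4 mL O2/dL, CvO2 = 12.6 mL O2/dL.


CO = HR*SV = 73*85/1000 = 6.205 L/min
a-v O2 diff = 20.4 - 12.6 = 7.8 mL/dL
VO2 = CO * (CaO2-CvO2) * 10 dL/L
VO2 = 6.205 * 7.8 * 10
VO2 = 484 mL/min


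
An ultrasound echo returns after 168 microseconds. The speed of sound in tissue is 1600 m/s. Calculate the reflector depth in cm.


depth = c * t / 2
t = 168 us = 1.6800e-04 s
depth = 1600 * 1.6800e-04 / 2
depth = 0.1344 m = 13.44 cm


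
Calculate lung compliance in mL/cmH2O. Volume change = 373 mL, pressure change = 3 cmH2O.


C = dV / dP
C = 373 / 3
C = 124.3 mL/cmH2O


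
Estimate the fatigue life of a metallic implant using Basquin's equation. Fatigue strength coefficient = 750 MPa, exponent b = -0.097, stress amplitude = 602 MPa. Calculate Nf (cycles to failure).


sigma_a = sigma_f' * (2Nf)^b
2Nf = (sigma_a/sigma_f')^(1/b)
2Nf = (602/750)^(1/-0.097)
2Nf = 9.6421284
Nf = 4.821


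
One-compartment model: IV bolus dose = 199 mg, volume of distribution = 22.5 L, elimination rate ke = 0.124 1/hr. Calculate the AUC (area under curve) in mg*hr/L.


C0 = Dose/Vd = 199/22.5 = 8.84444 mg/L
AUC = C0/ke = 8.84444/0.124
AUC = 71.33 mg*hr/L


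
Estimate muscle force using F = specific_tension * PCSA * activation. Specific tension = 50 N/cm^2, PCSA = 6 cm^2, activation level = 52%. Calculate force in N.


F = sigma * PCSA * activation
F = 50 * 6 * 0.52
F = 156 N


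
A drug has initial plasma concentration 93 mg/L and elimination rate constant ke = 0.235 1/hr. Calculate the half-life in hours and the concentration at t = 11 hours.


t_half = ln(2) / ke = 0.693147 / 0.235 = 2.95 hr
C(t) = C0 * exp(-ke*t) = 93 * exp(-0.235*11)
C(11) = 7.012 mg/L


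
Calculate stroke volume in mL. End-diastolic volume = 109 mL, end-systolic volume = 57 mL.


SV = EDV - ESV
SV = 109 - 57
SV = 52 mL


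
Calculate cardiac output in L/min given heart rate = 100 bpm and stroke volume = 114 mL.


CO = HR * SV
CO = 100 * 114 / 1000
CO = 11.4 L/min


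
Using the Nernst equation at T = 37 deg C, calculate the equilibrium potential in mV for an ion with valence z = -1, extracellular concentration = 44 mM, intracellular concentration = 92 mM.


E = (RT/(zF)) * ln(C_out/C_in)
T = 37 + 273.15 = 310.15 K
E = (8.314 * 310.15 / (-1 * 96485)) * ln(44/92)
E = 19.71 mV


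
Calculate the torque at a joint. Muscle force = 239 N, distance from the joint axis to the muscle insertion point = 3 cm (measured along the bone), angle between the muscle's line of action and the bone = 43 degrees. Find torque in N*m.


Torque = F * d * sin(theta)   (moment arm = d*sin(theta))
d = 3 cm = 0.03 m
Torque = 239 * 0.03 * sin(43)
Torque = 4.89 N*m


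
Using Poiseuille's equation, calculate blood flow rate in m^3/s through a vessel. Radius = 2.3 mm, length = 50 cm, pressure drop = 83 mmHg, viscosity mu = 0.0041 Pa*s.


Q = pi*r^4*dP / (8*mu*L)
r = 0.0023 m, L = 0.5 m
dP = 83 mmHg = 11065.726 Pa
Q = 5.9319e-05 m^3/s


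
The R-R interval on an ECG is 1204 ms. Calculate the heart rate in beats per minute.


HR = 60 / RR_interval(s)
RR = 1204 ms = 1.204 s
HR = 60 / 1.204 = 49.83 bpm


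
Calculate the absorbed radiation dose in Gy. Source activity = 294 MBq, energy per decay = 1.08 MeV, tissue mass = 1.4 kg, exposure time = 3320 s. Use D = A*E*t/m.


A = 294 MBq = 2.9400e+08 Bq
E = 1.08 MeV = 1.73016e-13 J
D = A*E*t/m = 2.9400e+08*1.73016e-13*3320/1.4
D = 0.1206 Gy


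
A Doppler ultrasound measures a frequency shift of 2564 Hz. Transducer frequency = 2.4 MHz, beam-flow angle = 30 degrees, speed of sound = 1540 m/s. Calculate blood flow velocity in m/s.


v = fd * c / (2 * f0 * cos(theta))
v = 2564 * 1540 / (2 * 2.4000e+06 * cos(30))
v = 0.9499 m/s


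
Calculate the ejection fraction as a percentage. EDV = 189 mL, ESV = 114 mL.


SV = EDV - ESV = 189 - 114 = 75 mL
EF = SV/EDV * 100 = 75/189 * 100
EF = 39.68%


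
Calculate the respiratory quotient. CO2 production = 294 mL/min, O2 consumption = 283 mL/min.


RQ = VCO2 / VO2
RQ = 294 / 283
RQ = 1.039


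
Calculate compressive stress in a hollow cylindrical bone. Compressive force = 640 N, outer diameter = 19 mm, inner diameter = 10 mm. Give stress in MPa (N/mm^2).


A = pi*(r_o^2 - r_i^2)
r_o = 9.5 mm, r_i = 5 mm
A = 204.989 mm^2
sigma = F/A = 640 / 204.989
sigma = 3.122 MPa


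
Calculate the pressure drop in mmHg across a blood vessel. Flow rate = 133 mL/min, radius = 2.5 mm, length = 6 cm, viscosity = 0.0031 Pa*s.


dP = 8*mu*L*Q / (pi*r^4)
Q = 133 mL/min = 2.21667e-06 m^3/s
dP = 26.8778 Pa = 26.8778 / 133.322 mmHg = 0.2016 mmHg


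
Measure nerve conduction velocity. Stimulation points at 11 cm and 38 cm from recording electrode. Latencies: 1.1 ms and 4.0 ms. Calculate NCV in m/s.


Distance = (38 - 11) / 100 = 0.27 m
dt = (4.0 - 1.1) / 1000 = 0.0029 s
NCV = dist / dt = 93.1 m/s


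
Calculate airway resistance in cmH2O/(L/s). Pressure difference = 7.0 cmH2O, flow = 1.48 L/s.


R = dP / flow
R = 7.0 / 1.48
R = 4.73 cmH2O/(L/s)


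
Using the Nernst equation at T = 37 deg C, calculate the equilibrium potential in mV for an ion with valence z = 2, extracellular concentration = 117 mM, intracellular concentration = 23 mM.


E = (RT/(zF)) * ln(C_out/C_in)
T = 37 + 273.15 = 310.15 K
E = (8.314 * 310.15 / (2 * 96485)) * ln(117/23)
E = 21.74 mV


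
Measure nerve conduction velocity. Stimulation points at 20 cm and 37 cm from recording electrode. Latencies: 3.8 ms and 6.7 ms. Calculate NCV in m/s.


Distance = (37 - 20) / 100 = 0.17 m
dt = (6.7 - 3.8) / 1000 = 0.0029 s
NCV = dist / dt = 58.62 m/s


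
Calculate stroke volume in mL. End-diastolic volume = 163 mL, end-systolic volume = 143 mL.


SV = EDV - ESV
SV = 163 - 143
SV = 20 mL


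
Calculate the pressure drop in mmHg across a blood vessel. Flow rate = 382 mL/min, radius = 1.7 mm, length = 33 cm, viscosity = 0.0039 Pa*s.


dP = 8*mu*L*Q / (pi*r^4)
Q = 382 mL/min = 6.36667e-06 m^3/s
dP = 2498.25 Pa = 2498.25 / 133.322 mmHg = 18.74 mmHg


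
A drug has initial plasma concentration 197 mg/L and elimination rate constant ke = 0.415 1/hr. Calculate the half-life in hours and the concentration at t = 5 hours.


t_half = ln(2) / ke = 0.693147 / 0.415 = 1.67 hr
C(t) = C0 * exp(-ke*t) = 197 * exp(-0.415*5)
C(5) = 24.73 mg/L


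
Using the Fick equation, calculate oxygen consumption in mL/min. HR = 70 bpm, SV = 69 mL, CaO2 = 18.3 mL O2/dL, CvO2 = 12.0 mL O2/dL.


CO = HR*SV = 70*69/1000 = 4.83 L/min
a-v O2 diff = 18.3 - 12.0 = 6.3 mL/dL
VO2 = CO * (CaO2-CvO2) * 10 dL/L
VO2 = 4.83 * 6.3 * 10
VO2 = 304.3 mL/min


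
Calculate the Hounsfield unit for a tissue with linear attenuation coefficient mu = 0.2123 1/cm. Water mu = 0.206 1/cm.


HU = ((mu_tissue - mu_water) / mu_water) * 1000
HU = ((0.2123 - 0.206) / 0.206) * 1000
HU = 30.58


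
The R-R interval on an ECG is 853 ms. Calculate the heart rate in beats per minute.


HR = 60 / RR_interval(s)
RR = 853 ms = 0.853 s
HR = 60 / 0.853 = 70.34 bpm


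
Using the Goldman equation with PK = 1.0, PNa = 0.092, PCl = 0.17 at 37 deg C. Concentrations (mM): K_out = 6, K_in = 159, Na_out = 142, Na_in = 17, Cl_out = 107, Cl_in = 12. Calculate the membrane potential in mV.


Vm = (RT/F)*ln((PK*Ko + PNa*Nao + PCl*Cli)/(PK*Ki + PNa*Nai + PCl*Clo))
Numer = 21.104, Denom = 178.754
Vm = -57.1 mV


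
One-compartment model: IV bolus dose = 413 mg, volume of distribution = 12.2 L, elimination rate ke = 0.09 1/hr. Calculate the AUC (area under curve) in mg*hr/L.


C0 = Dose/Vd = 413/12.2 = 33.8525 mg/L
AUC = C0/ke = 33.8525/0.09
AUC = 376.1 mg*hr/L


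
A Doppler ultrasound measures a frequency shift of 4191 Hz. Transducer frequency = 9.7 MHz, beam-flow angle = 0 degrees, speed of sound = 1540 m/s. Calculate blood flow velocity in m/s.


v = fd * c / (2 * f0 * cos(theta))
v = 4191 * 1540 / (2 * 9.7000e+06 * cos(0))
v = 0.3327 m/s


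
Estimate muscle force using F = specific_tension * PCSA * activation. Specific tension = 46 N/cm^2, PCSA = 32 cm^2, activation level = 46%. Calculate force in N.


F = sigma * PCSA * activation
F = 46 * 32 * 0.46
F = 677.1 N


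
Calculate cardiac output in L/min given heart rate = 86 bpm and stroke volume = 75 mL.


CO = HR * SV
CO = 86 * 75 / 1000
CO = 6.45 L/min


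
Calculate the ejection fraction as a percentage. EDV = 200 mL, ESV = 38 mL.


SV = EDV - ESV = 200 - 38 = 162 mL
EF = SV/EDV * 100 = 162/200 * 100
EF = 81%


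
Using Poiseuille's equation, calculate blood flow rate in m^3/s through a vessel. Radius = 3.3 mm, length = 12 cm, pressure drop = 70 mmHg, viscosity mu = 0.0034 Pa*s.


Q = pi*r^4*dP / (8*mu*L)
r = 0.0033 m, L = 0.12 m
dP = 70 mmHg = 9332.54 Pa
Q = 0.001065 m^3/s


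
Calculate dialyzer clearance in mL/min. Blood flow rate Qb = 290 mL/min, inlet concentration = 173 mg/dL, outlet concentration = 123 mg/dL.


K = Qb * (Cb_in - Cb_out) / Cb_in
K = 290 * (173 - 123) / 173
K = 83.82 mL/min


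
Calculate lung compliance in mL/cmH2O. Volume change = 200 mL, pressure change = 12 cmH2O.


C = dV / dP
C = 200 / 12
C = 16.67 mL/cmH2O


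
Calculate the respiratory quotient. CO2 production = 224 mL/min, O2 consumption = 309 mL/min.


RQ = VCO2 / VO2
RQ = 224 / 309
RQ = 0.7249


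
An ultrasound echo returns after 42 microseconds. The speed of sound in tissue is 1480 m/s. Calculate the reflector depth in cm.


depth = c * t / 2
t = 42 us = 4.2000e-05 s
depth = 1480 * 4.2000e-05 / 2
depth = 0.03108 m = 3.108 cm


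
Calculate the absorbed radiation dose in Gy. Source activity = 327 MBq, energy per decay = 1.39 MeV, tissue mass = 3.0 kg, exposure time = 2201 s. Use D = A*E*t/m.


A = 327 MBq = 3.2700e+08 Bq
E = 1.39 MeV = 2.22678e-13 J
D = A*E*t/m = 3.2700e+08*2.22678e-13*2201/3.0
D = 0.05342 Gy


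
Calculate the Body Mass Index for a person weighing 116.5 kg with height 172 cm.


BMI = weight / height^2
height = 172 cm = 1.72 m
BMI = 116.5 / 1.72^2
BMI = 39.38 kg/m^2


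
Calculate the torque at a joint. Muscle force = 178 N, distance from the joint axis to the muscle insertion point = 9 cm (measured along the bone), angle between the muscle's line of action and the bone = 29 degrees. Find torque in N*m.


Torque = F * d * sin(theta)   (moment arm = d*sin(theta))
d = 9 cm = 0.09 m
Torque = 178 * 0.09 * sin(29)
Torque = 7.767 N*m


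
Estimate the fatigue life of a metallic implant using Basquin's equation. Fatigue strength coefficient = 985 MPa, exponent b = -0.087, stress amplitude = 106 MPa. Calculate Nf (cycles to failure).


sigma_a = sigma_f' * (2Nf)^b
2Nf = (sigma_a/sigma_f')^(1/b)
2Nf = (106/985)^(1/-0.087)
2Nf = 1.3425647e+11
Nf = 6.7128e+10


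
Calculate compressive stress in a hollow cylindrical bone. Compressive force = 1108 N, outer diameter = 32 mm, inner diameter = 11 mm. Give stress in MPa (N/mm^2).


A = pi*(r_o^2 - r_i^2)
r_o = 16 mm, r_i = 5.5 mm
A = 709.215 mm^2
sigma = F/A = 1108 / 709.215
sigma = 1.562 MPa


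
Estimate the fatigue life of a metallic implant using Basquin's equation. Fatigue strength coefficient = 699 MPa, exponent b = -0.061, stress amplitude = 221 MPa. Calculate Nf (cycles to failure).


sigma_a = sigma_f' * (2Nf)^b
2Nf = (sigma_a/sigma_f')^(1/b)
2Nf = (221/699)^(1/-0.061)
2Nf = 1.5780223e+08
Nf = 7.8901e+07


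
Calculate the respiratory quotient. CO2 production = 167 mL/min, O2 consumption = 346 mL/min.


RQ = VCO2 / VO2
RQ = 167 / 346
RQ = 0.4827


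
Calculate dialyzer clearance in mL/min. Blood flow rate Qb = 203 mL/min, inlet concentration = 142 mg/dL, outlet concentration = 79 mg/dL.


K = Qb * (Cb_in - Cb_out) / Cb_in
K = 203 * (142 - 79) / 142
K = 90.06 mL/min


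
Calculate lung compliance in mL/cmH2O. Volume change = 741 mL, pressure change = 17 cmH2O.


C = dV / dP
C = 741 / 17
C = 43.59 mL/cmH2O


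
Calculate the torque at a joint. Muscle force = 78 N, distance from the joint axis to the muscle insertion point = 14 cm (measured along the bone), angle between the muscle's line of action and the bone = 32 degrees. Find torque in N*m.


Torque = F * d * sin(theta)   (moment arm = d*sin(theta))
d = 14 cm = 0.14 m
Torque = 78 * 0.14 * sin(32)
Torque = 5.787 N*m


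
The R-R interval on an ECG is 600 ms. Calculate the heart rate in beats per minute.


HR = 60 / RR_interval(s)
RR = 600 ms = 0.6 s
HR = 60 / 0.6 = 100 bpm


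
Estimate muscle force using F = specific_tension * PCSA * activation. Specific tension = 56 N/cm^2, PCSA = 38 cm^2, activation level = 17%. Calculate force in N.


F = sigma * PCSA * activation
F = 56 * 38 * 0.17
F = 361.8 N


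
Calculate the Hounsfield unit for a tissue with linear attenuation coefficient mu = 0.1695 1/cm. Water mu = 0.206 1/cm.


HU = ((mu_tissue - mu_water) / mu_water) * 1000
HU = ((0.1695 - 0.206) / 0.206) * 1000
HU = -177.2


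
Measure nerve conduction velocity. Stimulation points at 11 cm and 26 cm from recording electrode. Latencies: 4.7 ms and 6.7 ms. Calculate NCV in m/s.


Distance = (26 - 11) / 100 = 0.15 m
dt = (6.7 - 4.7) / 1000 = 0.002 s
NCV = dist / dt = 75 m/s


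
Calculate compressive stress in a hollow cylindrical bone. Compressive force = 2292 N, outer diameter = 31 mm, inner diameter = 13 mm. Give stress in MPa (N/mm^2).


A = pi*(r_o^2 - r_i^2)
r_o = 15.5 mm, r_i = 6.5 mm
A = 622.035 mm^2
sigma = F/A = 2292 / 622.035
sigma = 3.685 MPa


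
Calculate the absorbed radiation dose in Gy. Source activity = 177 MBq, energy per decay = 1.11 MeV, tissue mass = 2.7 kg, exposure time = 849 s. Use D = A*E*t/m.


A = 177 MBq = 1.7700e+08 Bq
E = 1.11 MeV = 1.77822e-13 J
D = A*E*t/m = 1.7700e+08*1.77822e-13*849/2.7
D = 0.009897 Gy


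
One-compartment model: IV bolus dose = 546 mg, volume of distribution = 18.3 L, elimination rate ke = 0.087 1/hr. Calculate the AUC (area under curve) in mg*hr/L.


C0 = Dose/Vd = 546/18.3 = 29.8361 mg/L
AUC = C0/ke = 29.8361/0.087
AUC = 342.9 mg*hr/L


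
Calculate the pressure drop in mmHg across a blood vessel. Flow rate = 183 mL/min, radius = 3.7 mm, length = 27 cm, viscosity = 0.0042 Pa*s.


dP = 8*mu*L*Q / (pi*r^4)
Q = 183 mL/min = 3.05e-06 m^3/s
dP = 46.9944 Pa = 46.9944 / 133.322 mmHg = 0.3525 mmHg


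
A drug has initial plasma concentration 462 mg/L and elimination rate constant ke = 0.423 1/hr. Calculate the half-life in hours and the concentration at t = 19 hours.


t_half = ln(2) / ke = 0.693147 / 0.423 = 1.639 hr
C(t) = C0 * exp(-ke*t) = 462 * exp(-0.423*19)
C(19) = 0.1494 mg/L


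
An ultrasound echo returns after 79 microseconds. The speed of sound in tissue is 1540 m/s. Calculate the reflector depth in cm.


depth = c * t / 2
t = 79 us = 7.9000e-05 s
depth = 1540 * 7.9000e-05 / 2
depth = 0.06083 m = 6.083 cm


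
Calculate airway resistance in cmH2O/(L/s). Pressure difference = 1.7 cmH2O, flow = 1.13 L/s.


R = dP / flow
R = 1.7 / 1.13
R = 1.504 cmH2O/(L/s)


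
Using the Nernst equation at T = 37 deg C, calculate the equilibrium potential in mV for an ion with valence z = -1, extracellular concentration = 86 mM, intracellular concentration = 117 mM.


E = (RT/(zF)) * ln(C_out/C_in)
T = 37 + 273.15 = 310.15 K
E = (8.314 * 310.15 / (-1 * 96485)) * ln(86/117)
E = 8.227 mV


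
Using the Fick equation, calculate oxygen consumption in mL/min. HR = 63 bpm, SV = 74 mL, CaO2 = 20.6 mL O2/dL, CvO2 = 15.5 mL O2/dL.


CO = HR*SV = 63*74/1000 = 4.662 L/min
a-v O2 diff = 20.6 - 15.5 = 5.1 mL/dL
VO2 = CO * (CaO2-CvO2) * 10 dL/L
VO2 = 4.662 * 5.1 * 10
VO2 = 237.8 mL/min


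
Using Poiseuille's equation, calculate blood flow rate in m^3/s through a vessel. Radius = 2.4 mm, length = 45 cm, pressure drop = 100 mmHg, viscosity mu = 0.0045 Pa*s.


Q = pi*r^4*dP / (8*mu*L)
r = 0.0024 m, L = 0.45 m
dP = 100 mmHg = 13332.2 Pa
Q = 8.5779e-05 m^3/s


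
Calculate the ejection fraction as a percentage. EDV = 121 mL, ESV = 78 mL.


SV = EDV - ESV = 121 - 78 = 43 mL
EF = SV/EDV * 100 = 43/121 * 100
EF = 35.54%


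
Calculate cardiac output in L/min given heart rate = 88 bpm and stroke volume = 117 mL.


CO = HR * SV
CO = 88 * 117 / 1000
CO = 10.3 L/min


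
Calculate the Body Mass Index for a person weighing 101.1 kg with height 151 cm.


BMI = weight / height^2
height = 151 cm = 1.51 m
BMI = 101.1 / 1.51^2
BMI = 44.34 kg/m^2


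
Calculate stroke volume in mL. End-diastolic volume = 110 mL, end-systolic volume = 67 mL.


SV = EDV - ESV
SV = 110 - 67
SV = 43 mL


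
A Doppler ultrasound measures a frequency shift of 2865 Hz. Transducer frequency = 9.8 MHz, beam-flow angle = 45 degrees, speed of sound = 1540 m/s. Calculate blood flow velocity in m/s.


v = fd * c / (2 * f0 * cos(theta))
v = 2865 * 1540 / (2 * 9.8000e+06 * cos(45))
v = 0.3183 m/s


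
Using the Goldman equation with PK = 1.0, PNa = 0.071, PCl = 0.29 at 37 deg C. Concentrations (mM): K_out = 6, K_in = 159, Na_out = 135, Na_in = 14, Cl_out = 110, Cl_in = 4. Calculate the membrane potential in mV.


Vm = (RT/F)*ln((PK*Ko + PNa*Nao + PCl*Cli)/(PK*Ki + PNa*Nai + PCl*Clo))
Numer = 16.745, Denom = 191.894
Vm = -65.18 mV


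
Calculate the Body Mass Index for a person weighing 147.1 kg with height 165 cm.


BMI = weight / height^2
height = 165 cm = 1.65 m
BMI = 147.1 / 1.65^2
BMI = 54.03 kg/m^2


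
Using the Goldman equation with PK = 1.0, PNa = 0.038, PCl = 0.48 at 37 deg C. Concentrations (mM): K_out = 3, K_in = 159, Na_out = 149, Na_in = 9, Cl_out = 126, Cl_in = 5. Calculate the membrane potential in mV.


Vm = (RT/F)*ln((PK*Ko + PNa*Nao + PCl*Cli)/(PK*Ki + PNa*Nai + PCl*Clo))
Numer = 11.062, Denom = 219.822
Vm = -79.89 mV


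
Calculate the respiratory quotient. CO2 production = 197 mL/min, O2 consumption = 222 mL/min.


RQ = VCO2 / VO2
RQ = 197 / 222
RQ = 0.8874


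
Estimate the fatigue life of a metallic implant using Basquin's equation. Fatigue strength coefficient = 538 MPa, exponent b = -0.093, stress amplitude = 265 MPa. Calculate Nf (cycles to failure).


sigma_a = sigma_f' * (2Nf)^b
2Nf = (sigma_a/sigma_f')^(1/b)
2Nf = (265/538)^(1/-0.093)
2Nf = 2026.95
Nf = 1013


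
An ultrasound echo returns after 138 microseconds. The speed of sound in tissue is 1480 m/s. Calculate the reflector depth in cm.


depth = c * t / 2
t = 138 us = 1.3800e-04 s
depth = 1480 * 1.3800e-04 / 2
depth = 0.10212 m = 10.212 cm


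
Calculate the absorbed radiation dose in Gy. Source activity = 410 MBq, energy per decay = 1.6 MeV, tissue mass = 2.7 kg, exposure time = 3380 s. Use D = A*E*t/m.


A = 410 MBq = 4.1000e+08 Bq
E = 1.6 MeV = 2.5632e-13 J
D = A*E*t/m = 4.1000e+08*2.5632e-13*3380/2.7
D = 0.1316 Gy


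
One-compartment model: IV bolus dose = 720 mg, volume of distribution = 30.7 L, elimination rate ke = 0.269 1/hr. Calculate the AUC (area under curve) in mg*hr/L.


C0 = Dose/Vd = 720/30.7 = 23.4528 mg/L
AUC = C0/ke = 23.4528/0.269
AUC = 87.19 mg*hr/L


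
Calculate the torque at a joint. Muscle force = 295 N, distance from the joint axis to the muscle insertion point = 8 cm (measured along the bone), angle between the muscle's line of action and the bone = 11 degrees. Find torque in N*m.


Torque = F * d * sin(theta)   (moment arm = d*sin(theta))
d = 8 cm = 0.08 m
Torque = 295 * 0.08 * sin(11)
Torque = 4.503 N*m


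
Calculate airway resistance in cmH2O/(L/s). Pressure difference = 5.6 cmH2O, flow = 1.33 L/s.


R = dP / flow
R = 5.6 / 1.33
R = 4.211 cmH2O/(L/s)


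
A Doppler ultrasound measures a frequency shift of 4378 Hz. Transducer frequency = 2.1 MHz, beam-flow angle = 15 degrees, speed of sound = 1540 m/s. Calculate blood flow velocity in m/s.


v = fd * c / (2 * f0 * cos(theta))
v = 4378 * 1540 / (2 * 2.1000e+06 * cos(15))
v = 1.662 m/s


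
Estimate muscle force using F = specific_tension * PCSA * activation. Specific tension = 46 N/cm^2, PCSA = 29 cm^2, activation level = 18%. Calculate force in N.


F = sigma * PCSA * activation
F = 46 * 29 * 0.18
F = 240.1 N


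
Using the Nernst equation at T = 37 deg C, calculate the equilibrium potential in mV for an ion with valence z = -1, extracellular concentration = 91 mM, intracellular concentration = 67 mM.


E = (RT/(zF)) * ln(C_out/C_in)
T = 37 + 273.15 = 310.15 K
E = (8.314 * 310.15 / (-1 * 96485)) * ln(91/67)
E = -8.182 mV


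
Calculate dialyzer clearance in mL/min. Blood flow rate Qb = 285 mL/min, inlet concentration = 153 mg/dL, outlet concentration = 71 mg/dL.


K = Qb * (Cb_in - Cb_out) / Cb_in
K = 285 * (153 - 71) / 153
K = 152.7 mL/min


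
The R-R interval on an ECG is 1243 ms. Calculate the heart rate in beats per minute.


HR = 60 / RR_interval(s)
RR = 1243 ms = 1.243 s
HR = 60 / 1.243 = 48.27 bpm


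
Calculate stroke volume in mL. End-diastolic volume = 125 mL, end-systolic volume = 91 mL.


SV = EDV - ESV
SV = 125 - 91
SV = 34 mL


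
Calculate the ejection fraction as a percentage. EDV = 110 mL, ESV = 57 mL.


SV = EDV - ESV = 110 - 57 = 53 mL
EF = SV/EDV * 100 = 53/110 * 100
EF = 48.18%


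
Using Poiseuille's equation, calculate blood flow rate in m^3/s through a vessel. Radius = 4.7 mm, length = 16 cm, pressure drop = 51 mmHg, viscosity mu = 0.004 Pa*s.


Q = pi*r^4*dP / (8*mu*L)
r = 0.0047 m, L = 0.16 m
dP = 51 mmHg = 6799.422 Pa
Q = 0.002036 m^3/s


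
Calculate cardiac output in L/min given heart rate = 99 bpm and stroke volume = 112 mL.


CO = HR * SV
CO = 99 * 112 / 1000
CO = 11.09 L/min


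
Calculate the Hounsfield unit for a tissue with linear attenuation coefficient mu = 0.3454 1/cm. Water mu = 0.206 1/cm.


HU = ((mu_tissue - mu_water) / mu_water) * 1000
HU = ((0.3454 - 0.206) / 0.206) * 1000
HU = 676.7


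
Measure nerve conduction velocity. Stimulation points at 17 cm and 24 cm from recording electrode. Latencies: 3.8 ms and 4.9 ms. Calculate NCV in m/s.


Distance = (24 - 17) / 100 = 0.07 m
dt = (4.9 - 3.8) / 1000 = 0.0011 s
NCV = dist / dt = 63.64 m/s


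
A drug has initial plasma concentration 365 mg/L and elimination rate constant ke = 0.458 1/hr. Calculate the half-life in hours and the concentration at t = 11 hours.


t_half = ln(2) / ke = 0.693147 / 0.458 = 1.513 hr
C(t) = C0 * exp(-ke*t) = 365 * exp(-0.458*11)
C(11) = 2.368 mg/L


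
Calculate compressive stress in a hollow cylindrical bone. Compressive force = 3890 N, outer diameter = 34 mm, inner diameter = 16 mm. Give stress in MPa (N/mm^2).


A = pi*(r_o^2 - r_i^2)
r_o = 17 mm, r_i = 8 mm
A = 706.858 mm^2
sigma = F/A = 3890 / 706.858
sigma = 5.503 MPa


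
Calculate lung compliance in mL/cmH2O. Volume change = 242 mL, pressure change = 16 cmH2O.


C = dV / dP
C = 242 / 16
C = 15.12 mL/cmH2O


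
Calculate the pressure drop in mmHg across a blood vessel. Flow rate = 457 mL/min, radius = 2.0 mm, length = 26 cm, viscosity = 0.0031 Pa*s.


dP = 8*mu*L*Q / (pi*r^4)
Q = 457 mL/min = 7.61667e-06 m^3/s
dP = 977.058 Pa = 977.058 / 133.322 mmHg = 7.329 mmHg


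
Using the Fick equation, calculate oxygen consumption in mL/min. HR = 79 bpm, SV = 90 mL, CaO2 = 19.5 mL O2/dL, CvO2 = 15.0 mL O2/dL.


CO = HR*SV = 79*90/1000 = 7.11 L/min
a-v O2 diff = 19.5 - 15.0 = 4.5 mL/dL
VO2 = CO * (CaO2-CvO2) * 10 dL/L
VO2 = 7.11 * 4.5 * 10
VO2 = 319.9 mL/min


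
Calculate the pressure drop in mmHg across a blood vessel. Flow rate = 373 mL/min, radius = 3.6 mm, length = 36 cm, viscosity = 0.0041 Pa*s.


dP = 8*mu*L*Q / (pi*r^4)
Q = 373 mL/min = 6.21667e-06 m^3/s
dP = 139.115 Pa = 139.115 / 133.322 mmHg = 1.043 mmHg


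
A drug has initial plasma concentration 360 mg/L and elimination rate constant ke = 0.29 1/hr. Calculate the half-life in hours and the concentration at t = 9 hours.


t_half = ln(2) / ke = 0.693147 / 0.29 = 2.39 hr
C(t) = C0 * exp(-ke*t) = 360 * exp(-0.29*9)
C(9) = 26.47 mg/L


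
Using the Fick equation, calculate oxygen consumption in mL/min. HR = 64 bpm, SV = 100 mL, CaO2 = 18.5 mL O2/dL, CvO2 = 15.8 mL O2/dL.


CO = HR*SV = 64*100/1000 = 6.4 L/min
a-v O2 diff = 18.5 - 15.8 = 2.7 mL/dL
VO2 = CO * (CaO2-CvO2) * 10 dL/L
VO2 = 6.4 * 2.7 * 10
VO2 = 172.8 mL/min


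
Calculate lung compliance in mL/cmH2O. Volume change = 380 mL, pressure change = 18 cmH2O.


C = dV / dP
C = 380 / 18
C = 21.11 mL/cmH2O


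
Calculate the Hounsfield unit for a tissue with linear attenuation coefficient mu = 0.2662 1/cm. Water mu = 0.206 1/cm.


HU = ((mu_tissue - mu_water) / mu_water) * 1000
HU = ((0.2662 - 0.206) / 0.206) * 1000
HU = 292.2


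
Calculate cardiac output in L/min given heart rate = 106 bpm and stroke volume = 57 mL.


CO = HR * SV
CO = 106 * 57 / 1000
CO = 6.042 L/min


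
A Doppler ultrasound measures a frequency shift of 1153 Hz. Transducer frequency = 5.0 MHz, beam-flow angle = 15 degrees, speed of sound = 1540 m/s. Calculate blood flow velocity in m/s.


v = fd * c / (2 * f0 * cos(theta))
v = 1153 * 1540 / (2 * 5.0000e+06 * cos(15))
v = 0.1838 m/s


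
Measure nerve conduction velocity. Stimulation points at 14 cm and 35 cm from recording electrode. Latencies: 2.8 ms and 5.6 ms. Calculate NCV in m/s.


Distance = (35 - 14) / 100 = 0.21 m
dt = (5.6 - 2.8) / 1000 = 0.0028 s
NCV = dist / dt = 75 m/s


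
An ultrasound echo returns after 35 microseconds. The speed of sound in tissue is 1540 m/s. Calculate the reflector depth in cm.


depth = c * t / 2
t = 35 us = 3.5000e-05 s
depth = 1540 * 3.5000e-05 / 2
depth = 0.02695 m = 2.695 cm


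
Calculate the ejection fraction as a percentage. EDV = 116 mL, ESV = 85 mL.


SV = EDV - ESV = 116 - 85 = 31 mL
EF = SV/EDV * 100 = 31/116 * 100
EF = 26.72%


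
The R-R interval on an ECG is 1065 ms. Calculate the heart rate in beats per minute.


HR = 60 / RR_interval(s)
RR = 1065 ms = 1.065 s
HR = 60 / 1.065 = 56.34 bpm


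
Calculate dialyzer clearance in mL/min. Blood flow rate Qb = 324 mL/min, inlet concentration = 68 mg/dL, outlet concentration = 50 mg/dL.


K = Qb * (Cb_in - Cb_out) / Cb_in
K = 324 * (68 - 50) / 68
K = 85.76 mL/min


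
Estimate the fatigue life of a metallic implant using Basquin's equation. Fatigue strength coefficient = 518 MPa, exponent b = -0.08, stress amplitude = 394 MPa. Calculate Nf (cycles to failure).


sigma_a = sigma_f' * (2Nf)^b
2Nf = (sigma_a/sigma_f')^(1/b)
2Nf = (394/518)^(1/-0.08)
2Nf = 30.578714
Nf = 15.29


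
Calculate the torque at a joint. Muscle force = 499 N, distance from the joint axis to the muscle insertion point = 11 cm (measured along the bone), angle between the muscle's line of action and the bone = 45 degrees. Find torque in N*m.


Torque = F * d * sin(theta)   (moment arm = d*sin(theta))
d = 11 cm = 0.11 m
Torque = 499 * 0.11 * sin(45)
Torque = 38.81 N*m


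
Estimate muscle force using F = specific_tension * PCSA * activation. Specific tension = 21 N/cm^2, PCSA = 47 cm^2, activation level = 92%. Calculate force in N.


F = sigma * PCSA * activation
F = 21 * 47 * 0.92
F = 908 N


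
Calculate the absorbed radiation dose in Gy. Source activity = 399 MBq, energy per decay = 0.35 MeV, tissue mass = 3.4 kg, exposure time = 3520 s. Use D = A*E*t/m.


A = 399 MBq = 3.9900e+08 Bq
E = 0.35 MeV = 5.607e-14 J
D = A*E*t/m = 3.9900e+08*5.607e-14*3520/3.4
D = 0.02316 Gy


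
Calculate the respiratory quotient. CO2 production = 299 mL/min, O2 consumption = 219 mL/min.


RQ = VCO2 / VO2
RQ = 299 / 219
RQ = 1.365


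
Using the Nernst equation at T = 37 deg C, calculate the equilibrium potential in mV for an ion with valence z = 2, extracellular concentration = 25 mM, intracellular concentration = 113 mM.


E = (RT/(zF)) * ln(C_out/C_in)
T = 37 + 273.15 = 310.15 K
E = (8.314 * 310.15 / (2 * 96485)) * ln(25/113)
E = -20.16 mV


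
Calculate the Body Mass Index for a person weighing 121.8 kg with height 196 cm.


BMI = weight / height^2
height = 196 cm = 1.96 m
BMI = 121.8 / 1.96^2
BMI = 31.71 kg/m^2


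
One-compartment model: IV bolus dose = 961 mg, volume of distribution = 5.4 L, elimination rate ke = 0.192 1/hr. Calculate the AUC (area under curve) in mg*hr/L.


C0 = Dose/Vd = 961/5.4 = 177.963 mg/L
AUC = C0/ke = 177.963/0.192
AUC = 926.9 mg*hr/L
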